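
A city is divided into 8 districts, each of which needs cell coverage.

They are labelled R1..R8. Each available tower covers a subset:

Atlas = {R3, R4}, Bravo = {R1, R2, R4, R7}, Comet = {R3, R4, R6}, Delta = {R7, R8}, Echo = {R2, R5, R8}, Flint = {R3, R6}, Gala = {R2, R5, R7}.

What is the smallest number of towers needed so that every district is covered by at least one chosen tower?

3

Bravo and Comet and Echo together: Bravo ∪ Comet ∪ Echo = {R1, R2, R3, R4, R5, R6, R7, R8} — every district is covered.
Only Bravo contains R1, so Bravo is forced; the remaining 4 districts need at least 2 more towers (each remaining tower adds at most 2) — so at least 3 towers are needed, and 3 is optimal.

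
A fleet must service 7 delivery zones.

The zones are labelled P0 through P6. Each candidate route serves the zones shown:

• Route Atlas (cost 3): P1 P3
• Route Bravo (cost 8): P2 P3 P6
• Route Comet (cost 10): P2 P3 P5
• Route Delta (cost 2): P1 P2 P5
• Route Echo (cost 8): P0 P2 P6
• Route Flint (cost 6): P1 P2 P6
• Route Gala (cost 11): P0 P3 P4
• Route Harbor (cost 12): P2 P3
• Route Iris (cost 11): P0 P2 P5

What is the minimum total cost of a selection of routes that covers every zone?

19

Delta, Flint, Gala together cover every zone (Delta ∪ Flint ∪ Gala = {P0, P1, P2, P3, P4, P5, P6}); total cost 2 + 6 + 11 = 19.
The greedy pick Delta, Atlas, Echo, Gala costs 24; no covering selection beats 19.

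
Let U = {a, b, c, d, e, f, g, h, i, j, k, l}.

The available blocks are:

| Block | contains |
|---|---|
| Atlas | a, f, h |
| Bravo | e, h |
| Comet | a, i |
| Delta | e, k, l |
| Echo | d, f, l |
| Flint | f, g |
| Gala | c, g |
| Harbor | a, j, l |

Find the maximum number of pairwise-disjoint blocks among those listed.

Bravo, Comet, Echo, Gala are pairwise disjoint (Bravo={e,h}; Comet={a,i}; Echo={d,f,l}; Gala={c,g}).
Every remaining block overlaps one of these, and no 5 of the listed blocks are pairwise disjoint, so 4 is the maximum.

4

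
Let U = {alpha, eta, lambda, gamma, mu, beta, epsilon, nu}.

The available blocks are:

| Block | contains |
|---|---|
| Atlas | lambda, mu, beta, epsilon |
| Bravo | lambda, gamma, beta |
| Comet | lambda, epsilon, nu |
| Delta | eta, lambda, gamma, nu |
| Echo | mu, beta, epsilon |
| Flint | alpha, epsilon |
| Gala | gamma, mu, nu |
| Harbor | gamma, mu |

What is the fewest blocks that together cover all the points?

Atlas and Delta and Flint together: Atlas ∪ Delta ∪ Flint = {alpha, eta, lambda, gamma, mu, beta, epsilon, nu} — every point is covered.
Only Flint contains alpha, so Flint is forced; the remaining 6 points need at least 2 more blocks (each remaining block adds at most 4) — so at least 3 blocks are needed, and 3 is optimal.

3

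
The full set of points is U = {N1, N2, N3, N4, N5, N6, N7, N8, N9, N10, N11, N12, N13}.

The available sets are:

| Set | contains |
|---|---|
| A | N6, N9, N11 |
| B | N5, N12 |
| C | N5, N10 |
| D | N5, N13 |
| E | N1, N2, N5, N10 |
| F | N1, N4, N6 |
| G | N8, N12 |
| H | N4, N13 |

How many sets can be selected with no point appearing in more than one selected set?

A, E, G, H are pairwise disjoint (A={N6,N9,N11}; E={N1,N2,N5,N10}; G={N8,N12}; H={N4,N13}).
Every remaining set overlaps one of these, and no 5 of the listed sets are pairwise disjoint, so 4 is the maximum.

4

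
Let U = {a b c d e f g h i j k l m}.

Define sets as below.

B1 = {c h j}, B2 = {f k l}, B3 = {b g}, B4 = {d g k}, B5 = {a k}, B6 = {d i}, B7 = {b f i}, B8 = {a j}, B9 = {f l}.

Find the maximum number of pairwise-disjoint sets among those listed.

5

B1, B3, B5, B6, B9 are pairwise disjoint (B1={c,h,j}; B3={b,g}; B5={a,k}; B6={d,i}; B9={f,l}).
Every remaining set overlaps one of these, and no 6 of the listed sets are pairwise disjoint, so 5 is the maximum.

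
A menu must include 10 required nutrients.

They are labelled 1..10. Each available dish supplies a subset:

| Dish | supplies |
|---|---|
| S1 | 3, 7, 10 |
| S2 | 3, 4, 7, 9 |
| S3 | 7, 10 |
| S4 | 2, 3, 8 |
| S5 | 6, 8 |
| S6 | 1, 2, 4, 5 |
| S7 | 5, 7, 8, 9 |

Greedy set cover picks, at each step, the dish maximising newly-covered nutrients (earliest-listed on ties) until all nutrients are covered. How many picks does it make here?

Greedy: pick S2 (covers 4 new) → pick S6 (covers 3 new) → pick S5 (covers 2 new) → pick S1 (covers 1 new). Total picks: 4.

4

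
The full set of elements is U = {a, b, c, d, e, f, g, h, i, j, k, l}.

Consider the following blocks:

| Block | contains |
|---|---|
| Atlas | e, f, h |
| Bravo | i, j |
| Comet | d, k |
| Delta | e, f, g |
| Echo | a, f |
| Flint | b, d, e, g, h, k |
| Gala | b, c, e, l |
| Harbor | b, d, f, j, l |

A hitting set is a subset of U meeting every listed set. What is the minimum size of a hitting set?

T = {c, d, f, j} meets every block (each contains at least one member of T), and |T| = 4.
The blocks Bravo, Comet, Echo, Gala are pairwise disjoint, so any hitting set needs a separate element for each — at least 4. Hence 4 is optimal.

4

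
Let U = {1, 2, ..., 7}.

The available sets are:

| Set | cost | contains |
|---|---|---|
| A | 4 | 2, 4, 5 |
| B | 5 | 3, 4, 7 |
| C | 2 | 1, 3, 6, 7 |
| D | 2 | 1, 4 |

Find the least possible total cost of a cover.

A, C together cover every point (A ∪ C = {1, 2, 3, 4, 5, 6, 7}); total cost 4 + 2 = 6.
No covering selection has total cost below 6.

6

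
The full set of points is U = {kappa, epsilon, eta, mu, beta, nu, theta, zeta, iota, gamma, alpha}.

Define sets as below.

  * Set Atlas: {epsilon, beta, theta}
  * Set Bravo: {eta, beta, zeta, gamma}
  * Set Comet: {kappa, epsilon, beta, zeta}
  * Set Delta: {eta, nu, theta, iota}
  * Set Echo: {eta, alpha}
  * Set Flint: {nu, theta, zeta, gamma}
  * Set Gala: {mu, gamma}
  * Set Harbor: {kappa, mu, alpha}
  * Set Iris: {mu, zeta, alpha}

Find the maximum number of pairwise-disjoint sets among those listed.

Comet, Echo, Gala are pairwise disjoint (Comet={kappa,epsilon,beta,zeta}; Echo={eta,alpha}; Gala={mu,gamma}).
Every remaining set overlaps one of these, and no 4 of the listed sets are pairwise disjoint, so 3 is the maximum.

3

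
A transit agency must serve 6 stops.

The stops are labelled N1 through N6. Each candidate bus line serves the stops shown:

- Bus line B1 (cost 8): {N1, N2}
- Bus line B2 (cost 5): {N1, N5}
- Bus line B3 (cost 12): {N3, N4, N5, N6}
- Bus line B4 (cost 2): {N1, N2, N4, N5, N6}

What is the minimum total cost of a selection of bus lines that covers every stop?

14

B3, B4 together cover every stop (B3 ∪ B4 = {N1, N2, N3, N4, N5, N6}); total cost 12 + 2 = 14.
No covering selection has total cost below 14.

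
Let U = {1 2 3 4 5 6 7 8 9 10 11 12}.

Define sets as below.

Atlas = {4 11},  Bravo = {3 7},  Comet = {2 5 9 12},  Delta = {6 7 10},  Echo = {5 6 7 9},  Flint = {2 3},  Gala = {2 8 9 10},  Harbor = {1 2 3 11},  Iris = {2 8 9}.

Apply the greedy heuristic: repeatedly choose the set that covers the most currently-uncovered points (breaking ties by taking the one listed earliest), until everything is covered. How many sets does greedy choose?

Greedy: pick Comet (covers 4 new) → pick Delta (covers 3 new) → pick Harbor (covers 3 new) → pick Atlas (covers 1 new) → pick Gala (covers 1 new). Total picks: 5.

5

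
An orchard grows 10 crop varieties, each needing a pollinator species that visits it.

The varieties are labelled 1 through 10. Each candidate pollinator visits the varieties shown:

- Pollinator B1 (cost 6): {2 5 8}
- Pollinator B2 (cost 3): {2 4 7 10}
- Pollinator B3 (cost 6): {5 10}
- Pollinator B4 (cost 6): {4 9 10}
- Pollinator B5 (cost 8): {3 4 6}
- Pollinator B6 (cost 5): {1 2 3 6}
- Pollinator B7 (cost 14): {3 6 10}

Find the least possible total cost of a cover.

B1, B2, B4, B6 together cover every variety (B1 ∪ B2 ∪ B4 ∪ B6 = {1, 2, 3, 4, 5, 6, 7, 8, 9, 10}); total cost 6 + 3 + 6 + 5 = 20.
No covering selection has total cost below 20.

20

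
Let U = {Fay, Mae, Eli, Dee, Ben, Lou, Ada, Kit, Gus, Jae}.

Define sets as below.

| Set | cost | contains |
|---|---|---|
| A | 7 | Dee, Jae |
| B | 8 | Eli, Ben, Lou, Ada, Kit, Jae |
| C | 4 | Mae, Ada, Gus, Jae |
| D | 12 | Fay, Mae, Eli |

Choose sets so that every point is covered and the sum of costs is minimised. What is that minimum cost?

A, B, C, D together cover every point (A ∪ B ∪ C ∪ D = {Fay, Mae, Eli, Dee, Ben, Lou, Ada, Kit, Gus, Jae}); total cost 7 + 8 + 4 + 12 = 31.
No covering selection has total cost below 31.

31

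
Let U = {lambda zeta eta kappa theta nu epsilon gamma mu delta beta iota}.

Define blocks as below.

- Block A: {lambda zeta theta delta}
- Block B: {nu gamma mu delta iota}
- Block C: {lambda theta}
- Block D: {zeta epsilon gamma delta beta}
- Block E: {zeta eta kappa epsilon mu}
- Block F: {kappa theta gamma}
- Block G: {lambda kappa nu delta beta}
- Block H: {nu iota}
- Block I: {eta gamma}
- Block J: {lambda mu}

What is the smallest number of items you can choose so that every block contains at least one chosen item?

4

The 4 items {theta, nu, gamma, mu} hit every block.
No choice of 3 items meets every block, so 4 is the minimum.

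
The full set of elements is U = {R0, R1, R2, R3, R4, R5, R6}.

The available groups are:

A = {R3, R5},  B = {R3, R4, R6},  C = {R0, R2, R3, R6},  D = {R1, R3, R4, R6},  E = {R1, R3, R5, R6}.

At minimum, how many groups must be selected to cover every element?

A and C and D together: A ∪ C ∪ D = {R0, R1, R2, R3, R4, R5, R6} — every element is covered.
Only C contains R0, so C is forced; the remaining 3 elements need at least 2 more groups (each remaining group adds at most 2) — so at least 3 groups are needed, and 3 is optimal.

3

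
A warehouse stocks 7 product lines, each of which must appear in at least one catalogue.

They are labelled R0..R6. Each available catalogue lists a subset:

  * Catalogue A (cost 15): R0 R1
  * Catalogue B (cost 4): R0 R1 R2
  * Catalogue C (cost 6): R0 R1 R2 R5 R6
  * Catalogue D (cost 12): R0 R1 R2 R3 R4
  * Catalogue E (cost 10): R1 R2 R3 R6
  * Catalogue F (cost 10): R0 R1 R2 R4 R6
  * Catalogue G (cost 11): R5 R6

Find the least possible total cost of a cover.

C, D together cover every product (C ∪ D = {R0, R1, R2, R3, R4, R5, R6}); total cost 6 + 12 = 18.
No covering selection has total cost below 18.

18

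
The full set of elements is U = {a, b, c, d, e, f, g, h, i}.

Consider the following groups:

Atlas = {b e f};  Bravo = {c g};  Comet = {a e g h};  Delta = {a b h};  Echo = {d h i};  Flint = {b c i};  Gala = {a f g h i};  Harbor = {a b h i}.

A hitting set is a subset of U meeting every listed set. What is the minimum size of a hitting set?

3

The 3 elements {c, f, h} hit every group.
The groups Atlas, Bravo, Echo are pairwise disjoint, so any hitting set needs a separate element for each — at least 3. Hence 3 is optimal.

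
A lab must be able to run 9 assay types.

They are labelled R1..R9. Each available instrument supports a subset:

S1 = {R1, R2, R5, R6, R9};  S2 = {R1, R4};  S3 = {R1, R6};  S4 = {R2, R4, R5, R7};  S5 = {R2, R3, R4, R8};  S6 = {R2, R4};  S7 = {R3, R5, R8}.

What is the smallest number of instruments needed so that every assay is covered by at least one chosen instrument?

3

S1 and S4 and S5 together: S1 ∪ S4 ∪ S5 = {R1, R2, R3, R4, R5, R6, R7, R8, R9} — every assay is covered.
Only S4 contains R7, so S4 is forced; the remaining 5 assays need at least 2 more instruments (each remaining instrument adds at most 3) — so at least 3 instruments are needed, and 3 is optimal.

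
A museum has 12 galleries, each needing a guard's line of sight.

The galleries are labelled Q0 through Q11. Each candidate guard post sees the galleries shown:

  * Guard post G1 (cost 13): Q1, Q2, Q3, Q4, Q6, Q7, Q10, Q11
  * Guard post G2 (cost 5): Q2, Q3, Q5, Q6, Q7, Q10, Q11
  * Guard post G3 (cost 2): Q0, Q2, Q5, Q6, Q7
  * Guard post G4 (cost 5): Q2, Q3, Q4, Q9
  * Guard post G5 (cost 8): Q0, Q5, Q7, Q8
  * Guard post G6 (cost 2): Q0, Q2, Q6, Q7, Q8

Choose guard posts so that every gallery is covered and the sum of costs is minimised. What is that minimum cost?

22

G1, G3, G4, G6 together cover every gallery (G1 ∪ G3 ∪ G4 ∪ G6 = {Q0, Q1, Q2, Q3, Q4, Q5, Q6, Q7, Q8, Q9, Q10, Q11}); total cost 13 + 2 + 5 + 2 = 22.
The greedy pick G3, G2, G6, G4, G1 costs 27; no covering selection beats 22.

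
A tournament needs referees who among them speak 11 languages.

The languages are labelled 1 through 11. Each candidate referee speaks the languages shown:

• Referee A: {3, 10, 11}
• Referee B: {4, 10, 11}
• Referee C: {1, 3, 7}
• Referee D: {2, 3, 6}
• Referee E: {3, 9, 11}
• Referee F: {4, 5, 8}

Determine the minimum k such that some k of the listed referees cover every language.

A and C and D and E and F together: A ∪ C ∪ D ∪ E ∪ F = {1, 2, 3, 4, 5, 6, 7, 8, 9, 10, 11} — every language is covered.
No 4 of the 6 referees cover everything (all 15 combinations miss at least one language), so 5 is optimal.

5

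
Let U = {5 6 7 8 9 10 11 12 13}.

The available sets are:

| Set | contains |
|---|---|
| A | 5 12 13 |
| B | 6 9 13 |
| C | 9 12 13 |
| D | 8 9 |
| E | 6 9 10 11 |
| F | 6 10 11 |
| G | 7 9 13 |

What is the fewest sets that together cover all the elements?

A, D, F, and G cover everything between them: the union {5, 6, 7, 8, 9, 10, 11, 12, 13} is all of U.
Only D contains 8, so D is forced; the remaining 7 elements need at least 3 more sets (each remaining set adds at most 3) — so at least 4 sets are needed, and 4 is optimal.

4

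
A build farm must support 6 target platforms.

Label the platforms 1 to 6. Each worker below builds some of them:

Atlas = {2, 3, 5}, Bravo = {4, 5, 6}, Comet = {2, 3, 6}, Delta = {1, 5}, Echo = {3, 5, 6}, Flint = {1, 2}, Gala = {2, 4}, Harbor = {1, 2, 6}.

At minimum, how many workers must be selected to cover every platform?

3

Take {Atlas, Bravo, Delta}. Their union is {1, 2, 3, 4, 5, 6}, which is all 6 platforms.
No 2 of the 8 workers cover everything (all 28 combinations miss at least one platform), so 3 is optimal.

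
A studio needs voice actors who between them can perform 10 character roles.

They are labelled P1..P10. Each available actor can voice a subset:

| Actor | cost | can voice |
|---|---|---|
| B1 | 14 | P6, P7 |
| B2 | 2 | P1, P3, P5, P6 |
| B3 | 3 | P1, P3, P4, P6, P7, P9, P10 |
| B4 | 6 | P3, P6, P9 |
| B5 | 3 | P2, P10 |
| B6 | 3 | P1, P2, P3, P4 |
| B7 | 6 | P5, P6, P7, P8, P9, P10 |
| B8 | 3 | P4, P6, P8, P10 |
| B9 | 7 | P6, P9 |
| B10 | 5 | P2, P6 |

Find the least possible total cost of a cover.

9

B6, B7 together cover every role (B6 ∪ B7 = {P1, P2, P3, P4, P5, P6, P7, P8, P9, P10}); total cost 3 + 6 = 9.
The greedy pick B3, B2, B5, B8 costs 11; no covering selection beats 9.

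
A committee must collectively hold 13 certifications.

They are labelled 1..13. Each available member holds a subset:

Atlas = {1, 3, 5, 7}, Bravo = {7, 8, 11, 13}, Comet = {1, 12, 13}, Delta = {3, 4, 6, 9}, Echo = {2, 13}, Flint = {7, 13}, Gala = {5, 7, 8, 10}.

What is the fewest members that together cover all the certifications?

5

Take {Bravo, Comet, Delta, Echo, Gala}. Their union is {1, 2, 3, 4, 5, 6, 7, 8, 9, 10, 11, 12, 13}, which is all 13 certifications.
No 4 of the 7 members cover everything (all 35 combinations miss at least one certification), so 5 is optimal.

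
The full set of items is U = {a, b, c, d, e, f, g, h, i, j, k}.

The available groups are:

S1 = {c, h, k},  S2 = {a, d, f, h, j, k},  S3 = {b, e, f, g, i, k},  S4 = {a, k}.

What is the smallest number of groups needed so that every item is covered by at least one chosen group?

3

Take {S1, S2, S3}. Their union is {a, b, c, d, e, f, g, h, i, j, k}, which is all 11 items.
Only S3 contains b, so S3 is forced; the remaining 5 items need at least 2 more groups (each remaining group adds at most 4) — so at least 3 groups are needed, and 3 is optimal.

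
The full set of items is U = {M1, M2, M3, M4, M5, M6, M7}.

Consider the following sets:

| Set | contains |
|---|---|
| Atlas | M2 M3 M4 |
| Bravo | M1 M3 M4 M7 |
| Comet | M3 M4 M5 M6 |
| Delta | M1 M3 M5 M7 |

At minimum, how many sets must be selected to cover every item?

3

Atlas and Comet and Delta together: Atlas ∪ Comet ∪ Delta = {M1, M2, M3, M4, M5, M6, M7} — every item is covered.
Only Atlas contains M2, so Atlas is forced; the remaining 4 items need at least 2 more sets (each remaining set adds at most 3) — so at least 3 sets are needed, and 3 is optimal.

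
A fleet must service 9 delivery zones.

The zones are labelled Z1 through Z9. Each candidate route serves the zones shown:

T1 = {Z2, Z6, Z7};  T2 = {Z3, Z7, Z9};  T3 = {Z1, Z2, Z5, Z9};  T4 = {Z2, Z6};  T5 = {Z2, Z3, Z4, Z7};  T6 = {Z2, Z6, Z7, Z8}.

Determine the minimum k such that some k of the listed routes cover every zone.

3

T3 and T5 and T6 together: T3 ∪ T5 ∪ T6 = {Z1, Z2, Z3, Z4, Z5, Z6, Z7, Z8, Z9} — every zone is covered.
Each route has at most 4 zones, and 2·4 = 8 < 9 — so at least 3 routes are needed, and 3 is optimal.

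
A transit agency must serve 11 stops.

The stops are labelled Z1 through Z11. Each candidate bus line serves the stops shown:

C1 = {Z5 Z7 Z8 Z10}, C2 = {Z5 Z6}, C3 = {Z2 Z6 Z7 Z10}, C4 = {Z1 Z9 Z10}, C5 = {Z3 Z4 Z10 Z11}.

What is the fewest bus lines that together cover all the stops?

Take {C1, C3, C4, C5}. Their union is {Z1, Z2, Z3, Z4, Z5, Z6, Z7, Z8, Z9, Z10, Z11}, which is all 11 stops.
Only C4 contains Z1, so C4 is forced; the remaining 8 stops need at least 3 more bus lines (each remaining bus line adds at most 3) — so at least 4 bus lines are needed, and 4 is optimal.

4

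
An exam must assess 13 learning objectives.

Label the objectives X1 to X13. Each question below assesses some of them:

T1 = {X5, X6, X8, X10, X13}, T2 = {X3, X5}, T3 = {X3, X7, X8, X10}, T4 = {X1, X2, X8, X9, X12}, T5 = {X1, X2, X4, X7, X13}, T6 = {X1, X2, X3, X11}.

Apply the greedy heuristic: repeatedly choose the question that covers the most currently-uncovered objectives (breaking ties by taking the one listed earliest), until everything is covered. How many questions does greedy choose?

Greedy: pick T1 (covers 5 new) → pick T4 (covers 4 new) → pick T3 (covers 2 new) → pick T5 (covers 1 new) → pick T6 (covers 1 new). Total picks: 5.
(The true minimum cover uses only 4 questions, so greedy is not optimal here.)

5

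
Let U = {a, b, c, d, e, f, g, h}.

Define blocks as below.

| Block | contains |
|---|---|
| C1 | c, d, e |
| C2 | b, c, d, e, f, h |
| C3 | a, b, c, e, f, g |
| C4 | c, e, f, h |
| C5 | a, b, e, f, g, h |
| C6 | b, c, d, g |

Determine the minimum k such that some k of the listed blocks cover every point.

Take {C2, C3}. Their union is {a, b, c, d, e, f, g, h}, which is all 8 points.
No single block has all 8 points (the largest, C2, has 6), so 2 is optimal.

2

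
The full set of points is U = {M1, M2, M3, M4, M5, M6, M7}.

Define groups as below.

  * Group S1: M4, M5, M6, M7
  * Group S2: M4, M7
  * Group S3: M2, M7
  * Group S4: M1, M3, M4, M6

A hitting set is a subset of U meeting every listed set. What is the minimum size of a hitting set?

2

Take H = {M2, M4}. Each listed group contains at least one of these, so H is a hitting set of size 2.
The groups S3, S4 are pairwise disjoint, so any hitting set needs a separate point for each — at least 2. Hence 2 is optimal.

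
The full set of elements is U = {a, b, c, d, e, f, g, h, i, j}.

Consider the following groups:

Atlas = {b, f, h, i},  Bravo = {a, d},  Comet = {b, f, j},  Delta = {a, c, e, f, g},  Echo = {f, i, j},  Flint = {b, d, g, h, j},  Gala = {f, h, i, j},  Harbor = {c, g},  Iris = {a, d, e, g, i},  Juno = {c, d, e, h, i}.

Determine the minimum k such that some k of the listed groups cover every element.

Take {Atlas, Delta, Flint}. Their union is {a, b, c, d, e, f, g, h, i, j}, which is all 10 elements.
No 2 of the 10 groups cover everything (all 45 combinations miss at least one element), so 3 is optimal.

3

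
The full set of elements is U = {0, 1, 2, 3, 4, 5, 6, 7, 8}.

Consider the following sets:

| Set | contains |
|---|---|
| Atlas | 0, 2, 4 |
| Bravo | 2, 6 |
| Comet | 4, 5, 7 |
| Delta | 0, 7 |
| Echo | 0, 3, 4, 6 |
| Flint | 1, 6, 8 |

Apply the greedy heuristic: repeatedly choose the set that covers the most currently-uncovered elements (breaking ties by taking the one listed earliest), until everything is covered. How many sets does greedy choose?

4

Greedy: pick Echo (covers 4 new) → pick Comet (covers 2 new) → pick Flint (covers 2 new) → pick Atlas (covers 1 new). Total picks: 4.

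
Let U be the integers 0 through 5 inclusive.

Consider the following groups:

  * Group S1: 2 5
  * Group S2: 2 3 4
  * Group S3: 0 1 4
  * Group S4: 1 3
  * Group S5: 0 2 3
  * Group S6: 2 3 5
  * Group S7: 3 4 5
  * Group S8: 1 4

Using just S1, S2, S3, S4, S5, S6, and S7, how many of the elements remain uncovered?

0

Union of S1, S2, S3, S4, S5, S6, S7 = {0, 1, 2, 3, 4, 5} — that's every element, so 0 are uncovered.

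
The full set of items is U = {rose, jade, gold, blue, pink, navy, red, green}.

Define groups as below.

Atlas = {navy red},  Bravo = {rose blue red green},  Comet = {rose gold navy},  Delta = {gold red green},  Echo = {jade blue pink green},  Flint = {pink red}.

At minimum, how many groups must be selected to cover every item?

Comet, Echo, and Flint cover everything between them: the union {rose, jade, gold, blue, pink, navy, red, green} is all of U.
Only Echo contains jade, so Echo is forced; the remaining 4 items need at least 2 more groups (each remaining group adds at most 3) — so at least 3 groups are needed, and 3 is optimal.

3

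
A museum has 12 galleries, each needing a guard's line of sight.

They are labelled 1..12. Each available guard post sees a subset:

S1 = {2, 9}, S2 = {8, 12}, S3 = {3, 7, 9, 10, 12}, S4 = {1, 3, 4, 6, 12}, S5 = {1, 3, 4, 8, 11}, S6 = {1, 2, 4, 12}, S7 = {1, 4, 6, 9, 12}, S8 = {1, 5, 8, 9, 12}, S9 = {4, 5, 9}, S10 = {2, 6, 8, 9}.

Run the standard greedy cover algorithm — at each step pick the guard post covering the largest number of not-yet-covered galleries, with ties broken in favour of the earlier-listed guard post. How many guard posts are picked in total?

Greedy: pick S3 (covers 5 new) → pick S5 (covers 4 new) → pick S10 (covers 2 new) → pick S8 (covers 1 new). Total picks: 4.

4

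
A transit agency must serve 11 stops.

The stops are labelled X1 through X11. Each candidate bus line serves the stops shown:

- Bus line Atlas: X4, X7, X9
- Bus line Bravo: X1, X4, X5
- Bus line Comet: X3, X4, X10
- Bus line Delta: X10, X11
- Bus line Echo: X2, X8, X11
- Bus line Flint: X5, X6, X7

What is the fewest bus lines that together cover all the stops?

5

Take {Atlas, Bravo, Comet, Echo, Flint}. Their union is {X1, X2, X3, X4, X5, X6, X7, X8, X9, X10, X11}, which is all 11 stops.
No 4 of the 6 bus lines cover everything (all 15 combinations miss at least one stop), so 5 is optimal.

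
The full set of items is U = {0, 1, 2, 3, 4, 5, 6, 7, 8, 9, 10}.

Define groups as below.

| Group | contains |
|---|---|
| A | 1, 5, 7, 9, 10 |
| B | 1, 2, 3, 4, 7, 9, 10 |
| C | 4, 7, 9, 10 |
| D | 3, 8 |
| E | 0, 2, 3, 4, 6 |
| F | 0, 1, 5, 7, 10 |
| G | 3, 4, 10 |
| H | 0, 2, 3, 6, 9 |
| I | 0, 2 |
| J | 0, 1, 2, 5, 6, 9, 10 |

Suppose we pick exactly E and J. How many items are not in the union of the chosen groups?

Union of E, J = {0, 1, 2, 3, 4, 5, 6, 9, 10}.
Not covered: 7, 8 — 2 items.

2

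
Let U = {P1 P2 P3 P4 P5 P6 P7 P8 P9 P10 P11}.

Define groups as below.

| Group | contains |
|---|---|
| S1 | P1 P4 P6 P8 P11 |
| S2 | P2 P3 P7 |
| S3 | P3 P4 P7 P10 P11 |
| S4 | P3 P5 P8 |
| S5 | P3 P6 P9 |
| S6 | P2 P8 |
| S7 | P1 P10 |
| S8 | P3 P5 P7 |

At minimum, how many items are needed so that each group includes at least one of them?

3

Take H = {P3, P8, P10}. Each listed group contains at least one of these, so H is a hitting set of size 3.
The groups S6, S7, S8 are pairwise disjoint, so any hitting set needs a separate item for each — at least 3. Hence 3 is optimal.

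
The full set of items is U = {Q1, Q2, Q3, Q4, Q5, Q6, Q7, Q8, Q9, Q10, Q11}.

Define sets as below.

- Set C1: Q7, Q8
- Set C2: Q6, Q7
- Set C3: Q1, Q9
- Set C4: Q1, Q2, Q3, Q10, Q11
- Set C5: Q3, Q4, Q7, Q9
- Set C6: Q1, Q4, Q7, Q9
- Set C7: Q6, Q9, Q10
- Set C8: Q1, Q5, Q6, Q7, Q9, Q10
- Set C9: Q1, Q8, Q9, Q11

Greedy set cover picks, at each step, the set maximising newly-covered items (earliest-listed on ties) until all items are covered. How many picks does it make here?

4

Greedy: pick C8 (covers 6 new) → pick C4 (covers 3 new) → pick C1 (covers 1 new) → pick C5 (covers 1 new). Total picks: 4.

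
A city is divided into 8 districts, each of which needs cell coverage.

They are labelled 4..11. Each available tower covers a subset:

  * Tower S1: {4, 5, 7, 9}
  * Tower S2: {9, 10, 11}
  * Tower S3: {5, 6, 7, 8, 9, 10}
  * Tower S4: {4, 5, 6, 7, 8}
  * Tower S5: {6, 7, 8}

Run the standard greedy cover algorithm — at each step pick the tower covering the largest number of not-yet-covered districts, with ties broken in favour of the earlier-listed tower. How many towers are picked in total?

3

Greedy: pick S3 (covers 6 new) → pick S1 (covers 1 new) → pick S2 (covers 1 new). Total picks: 3.
(The true minimum cover uses only 2 towers, so greedy is not optimal here.)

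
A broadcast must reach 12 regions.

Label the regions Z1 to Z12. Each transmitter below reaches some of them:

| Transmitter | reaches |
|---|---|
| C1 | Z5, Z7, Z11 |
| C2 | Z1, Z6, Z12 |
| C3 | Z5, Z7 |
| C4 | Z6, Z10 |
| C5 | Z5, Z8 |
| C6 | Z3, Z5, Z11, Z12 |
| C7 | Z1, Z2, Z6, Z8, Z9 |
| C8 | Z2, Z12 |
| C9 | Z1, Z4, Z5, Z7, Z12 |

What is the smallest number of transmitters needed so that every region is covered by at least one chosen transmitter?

Take {C4, C6, C7, C9}. Their union is {Z1, Z2, Z3, Z4, Z5, Z6, Z7, Z8, Z9, Z10, Z11, Z12}, which is all 12 regions.
No 3 of the 9 transmitters cover everything (all 84 combinations miss at least one region), so 4 is optimal.

4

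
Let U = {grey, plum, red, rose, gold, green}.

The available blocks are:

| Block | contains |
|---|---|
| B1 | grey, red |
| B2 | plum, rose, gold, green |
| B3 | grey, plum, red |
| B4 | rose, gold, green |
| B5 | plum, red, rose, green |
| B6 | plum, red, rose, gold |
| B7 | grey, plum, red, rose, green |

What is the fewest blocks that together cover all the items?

2

B2 and B7 together: B2 ∪ B7 = {grey, plum, red, rose, gold, green} — every item is covered.
No single block has all 6 items (the largest, B7, has 5), so 2 is optimal.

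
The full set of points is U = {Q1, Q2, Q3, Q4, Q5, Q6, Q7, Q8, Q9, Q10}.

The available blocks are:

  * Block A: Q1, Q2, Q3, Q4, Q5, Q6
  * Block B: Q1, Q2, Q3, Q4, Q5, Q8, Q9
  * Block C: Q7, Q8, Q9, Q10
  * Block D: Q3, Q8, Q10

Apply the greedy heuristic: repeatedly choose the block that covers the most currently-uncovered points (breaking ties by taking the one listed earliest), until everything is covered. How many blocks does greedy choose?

Greedy: pick B (covers 7 new) → pick C (covers 2 new) → pick A (covers 1 new). Total picks: 3.
(The true minimum cover uses only 2 blocks, so greedy is not optimal here.)

3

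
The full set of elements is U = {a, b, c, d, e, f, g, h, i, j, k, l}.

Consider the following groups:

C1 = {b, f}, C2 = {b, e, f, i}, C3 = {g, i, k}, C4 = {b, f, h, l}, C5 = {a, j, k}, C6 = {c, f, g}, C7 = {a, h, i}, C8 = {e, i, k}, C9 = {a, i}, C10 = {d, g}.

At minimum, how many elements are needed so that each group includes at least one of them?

4

T = {a, d, f, i} meets every group (each contains at least one member of T), and |T| = 4.
No choice of 3 elements meets every group, so 4 is the minimum.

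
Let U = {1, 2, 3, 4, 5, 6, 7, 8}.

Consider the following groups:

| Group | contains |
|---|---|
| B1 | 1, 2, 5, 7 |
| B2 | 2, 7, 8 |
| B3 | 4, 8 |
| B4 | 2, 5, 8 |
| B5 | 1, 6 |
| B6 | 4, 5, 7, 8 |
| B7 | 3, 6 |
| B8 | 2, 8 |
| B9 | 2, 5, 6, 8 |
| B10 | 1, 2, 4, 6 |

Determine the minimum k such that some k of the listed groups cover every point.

3

Take {B1, B3, B7}. Their union is {1, 2, 3, 4, 5, 6, 7, 8}, which is all 8 points.
Only B7 contains 3, so B7 is forced; the remaining 6 points need at least 2 more groups (each remaining group adds at most 4) — so at least 3 groups are needed, and 3 is optimal.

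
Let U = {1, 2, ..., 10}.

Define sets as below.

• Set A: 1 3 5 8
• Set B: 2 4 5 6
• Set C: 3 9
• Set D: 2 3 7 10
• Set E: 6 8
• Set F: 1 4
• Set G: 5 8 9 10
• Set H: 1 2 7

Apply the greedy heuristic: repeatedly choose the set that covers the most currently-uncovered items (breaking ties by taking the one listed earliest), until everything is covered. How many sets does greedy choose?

4

Greedy: pick A (covers 4 new) → pick B (covers 3 new) → pick D (covers 2 new) → pick C (covers 1 new). Total picks: 4.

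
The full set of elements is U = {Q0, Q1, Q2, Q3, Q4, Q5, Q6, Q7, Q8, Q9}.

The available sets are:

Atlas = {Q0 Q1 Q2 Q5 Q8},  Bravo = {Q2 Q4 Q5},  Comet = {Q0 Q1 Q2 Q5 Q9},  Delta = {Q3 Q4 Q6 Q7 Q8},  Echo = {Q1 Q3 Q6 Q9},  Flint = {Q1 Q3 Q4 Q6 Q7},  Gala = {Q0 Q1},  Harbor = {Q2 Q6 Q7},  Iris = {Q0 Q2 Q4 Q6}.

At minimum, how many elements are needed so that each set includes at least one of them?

3

The 3 elements {Q1, Q2, Q8} hit every set.
No choice of 2 elements meets every set, so 3 is the minimum.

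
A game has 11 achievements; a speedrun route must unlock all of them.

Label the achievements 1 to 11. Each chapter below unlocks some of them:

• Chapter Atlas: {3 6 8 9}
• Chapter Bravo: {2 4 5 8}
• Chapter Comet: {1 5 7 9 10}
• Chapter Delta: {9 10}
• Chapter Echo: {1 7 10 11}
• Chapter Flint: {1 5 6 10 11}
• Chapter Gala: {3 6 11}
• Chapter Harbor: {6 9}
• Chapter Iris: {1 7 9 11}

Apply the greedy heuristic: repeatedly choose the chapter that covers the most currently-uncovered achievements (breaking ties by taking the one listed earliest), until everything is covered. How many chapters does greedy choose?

Greedy: pick Comet (covers 5 new) → pick Atlas (covers 3 new) → pick Bravo (covers 2 new) → pick Echo (covers 1 new). Total picks: 4.
(The true minimum cover uses only 3 chapters, so greedy is not optimal here.)

4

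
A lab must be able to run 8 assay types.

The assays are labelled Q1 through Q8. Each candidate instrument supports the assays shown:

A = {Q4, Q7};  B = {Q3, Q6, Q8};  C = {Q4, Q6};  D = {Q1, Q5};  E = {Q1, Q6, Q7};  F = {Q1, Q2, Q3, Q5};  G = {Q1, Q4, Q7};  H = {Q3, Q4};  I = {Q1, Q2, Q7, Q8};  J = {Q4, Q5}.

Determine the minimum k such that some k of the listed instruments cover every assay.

Take {C, F, I}. Their union is {Q1, Q2, Q3, Q4, Q5, Q6, Q7, Q8}, which is all 8 assays.
No 2 of the 10 instruments cover everything (all 45 combinations miss at least one assay), so 3 is optimal.

3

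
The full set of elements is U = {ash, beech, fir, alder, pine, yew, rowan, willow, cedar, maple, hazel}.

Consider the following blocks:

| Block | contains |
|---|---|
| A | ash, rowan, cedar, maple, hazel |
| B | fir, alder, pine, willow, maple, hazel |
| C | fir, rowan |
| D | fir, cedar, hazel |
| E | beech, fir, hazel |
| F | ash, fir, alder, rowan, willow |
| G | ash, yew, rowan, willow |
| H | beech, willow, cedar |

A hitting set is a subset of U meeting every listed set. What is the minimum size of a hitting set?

Take T = {fir, yew, cedar}. Each listed block contains at least one of these, so T is a hitting set of size 3.
No choice of 2 elements meets every block, so 3 is the minimum.

3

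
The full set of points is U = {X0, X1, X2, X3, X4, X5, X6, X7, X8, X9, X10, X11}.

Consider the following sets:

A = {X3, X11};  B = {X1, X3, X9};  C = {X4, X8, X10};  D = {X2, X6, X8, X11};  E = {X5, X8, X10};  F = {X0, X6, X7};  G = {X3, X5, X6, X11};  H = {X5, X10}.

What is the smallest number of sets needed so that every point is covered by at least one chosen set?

B and C and D and E and F together: B ∪ C ∪ D ∪ E ∪ F = {X0, X1, X2, X3, X4, X5, X6, X7, X8, X9, X10, X11} — every point is covered.
No 4 of the 8 sets cover everything (all 70 combinations miss at least one point), so 5 is optimal.

5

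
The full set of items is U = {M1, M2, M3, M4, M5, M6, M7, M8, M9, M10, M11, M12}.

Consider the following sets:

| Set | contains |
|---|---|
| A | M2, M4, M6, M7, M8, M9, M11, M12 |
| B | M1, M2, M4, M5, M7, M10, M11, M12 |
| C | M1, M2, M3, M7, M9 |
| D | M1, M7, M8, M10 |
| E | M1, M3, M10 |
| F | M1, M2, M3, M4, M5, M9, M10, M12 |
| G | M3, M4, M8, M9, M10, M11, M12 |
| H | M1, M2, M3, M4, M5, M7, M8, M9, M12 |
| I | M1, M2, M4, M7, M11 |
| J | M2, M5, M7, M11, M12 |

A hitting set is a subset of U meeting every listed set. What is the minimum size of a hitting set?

2

The 2 items {M3, M7} hit every set.
The sets E, J are pairwise disjoint, so any hitting set needs a separate item for each — at least 2. Hence 2 is optimal.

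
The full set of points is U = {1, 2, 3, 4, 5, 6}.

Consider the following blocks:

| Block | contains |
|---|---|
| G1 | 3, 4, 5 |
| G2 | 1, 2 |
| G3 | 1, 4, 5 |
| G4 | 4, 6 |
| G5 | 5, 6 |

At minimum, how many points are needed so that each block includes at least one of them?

3

H = {1, 3, 6} meets every block (each contains at least one member of H), and |H| = 3.
No choice of 2 points meets every block, so 3 is the minimum.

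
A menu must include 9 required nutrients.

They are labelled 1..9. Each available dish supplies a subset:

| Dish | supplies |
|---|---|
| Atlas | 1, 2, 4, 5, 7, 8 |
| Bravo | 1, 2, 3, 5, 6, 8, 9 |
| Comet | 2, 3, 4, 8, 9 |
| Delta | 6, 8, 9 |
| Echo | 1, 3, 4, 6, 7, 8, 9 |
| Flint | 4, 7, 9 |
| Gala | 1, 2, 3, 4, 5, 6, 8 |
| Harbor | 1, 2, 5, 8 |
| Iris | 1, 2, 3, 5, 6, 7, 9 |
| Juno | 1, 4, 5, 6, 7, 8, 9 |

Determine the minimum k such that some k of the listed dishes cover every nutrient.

2

Take {Atlas, Iris}. Their union is {1, 2, 3, 4, 5, 6, 7, 8, 9}, which is all 9 nutrients.
No single dish has all 9 nutrients (the largest, Bravo, has 7), so 2 is optimal.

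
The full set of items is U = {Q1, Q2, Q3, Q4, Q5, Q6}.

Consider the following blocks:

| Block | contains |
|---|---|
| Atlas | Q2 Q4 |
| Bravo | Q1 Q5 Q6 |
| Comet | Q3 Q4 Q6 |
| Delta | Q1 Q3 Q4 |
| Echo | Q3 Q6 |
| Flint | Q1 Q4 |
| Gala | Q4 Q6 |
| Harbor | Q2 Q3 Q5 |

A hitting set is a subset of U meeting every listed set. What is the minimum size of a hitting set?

H = {Q1, Q2, Q6} meets every block (each contains at least one member of H), and |H| = 3.
No choice of 2 items meets every block, so 3 is the minimum.

3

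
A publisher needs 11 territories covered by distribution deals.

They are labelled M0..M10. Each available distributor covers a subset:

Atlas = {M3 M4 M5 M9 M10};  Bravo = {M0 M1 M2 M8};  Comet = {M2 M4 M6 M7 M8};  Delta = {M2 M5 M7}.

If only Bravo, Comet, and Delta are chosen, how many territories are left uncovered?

3

Union of Bravo, Comet, Delta = {M0, M1, M2, M4, M5, M6, M7, M8}.
Not covered: M3, M9, M10 — 3 territories.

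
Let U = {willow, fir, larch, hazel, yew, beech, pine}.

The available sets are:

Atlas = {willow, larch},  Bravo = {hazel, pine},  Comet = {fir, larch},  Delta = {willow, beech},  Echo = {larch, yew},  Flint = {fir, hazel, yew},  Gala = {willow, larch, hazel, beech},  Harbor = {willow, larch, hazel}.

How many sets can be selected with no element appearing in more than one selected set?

Bravo, Comet, Delta are pairwise disjoint (Bravo={hazel,pine}; Comet={fir,larch}; Delta={willow,beech}).
Every remaining set overlaps one of these, and no 4 of the listed sets are pairwise disjoint, so 3 is the maximum.

3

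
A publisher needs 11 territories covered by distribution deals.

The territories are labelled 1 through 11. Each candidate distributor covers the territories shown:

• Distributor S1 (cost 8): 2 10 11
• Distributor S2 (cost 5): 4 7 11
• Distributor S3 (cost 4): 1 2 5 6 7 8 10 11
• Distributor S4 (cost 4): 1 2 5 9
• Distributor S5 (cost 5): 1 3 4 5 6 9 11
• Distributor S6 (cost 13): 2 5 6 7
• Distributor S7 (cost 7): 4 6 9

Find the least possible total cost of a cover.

9

S3, S5 together cover every territory (S3 ∪ S5 = {1, 2, 3, 4, 5, 6, 7, 8, 9, 10, 11}); total cost 4 + 5 = 9.
No covering selection has total cost below 9.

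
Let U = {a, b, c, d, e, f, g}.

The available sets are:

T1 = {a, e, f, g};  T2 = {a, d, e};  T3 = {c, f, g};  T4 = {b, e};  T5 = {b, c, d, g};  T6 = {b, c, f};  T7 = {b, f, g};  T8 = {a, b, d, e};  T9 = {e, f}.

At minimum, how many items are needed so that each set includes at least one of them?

Take H = {e, f, g}. Each listed set contains at least one of these, so H is a hitting set of size 3.
No choice of 2 items meets every set, so 3 is the minimum.

3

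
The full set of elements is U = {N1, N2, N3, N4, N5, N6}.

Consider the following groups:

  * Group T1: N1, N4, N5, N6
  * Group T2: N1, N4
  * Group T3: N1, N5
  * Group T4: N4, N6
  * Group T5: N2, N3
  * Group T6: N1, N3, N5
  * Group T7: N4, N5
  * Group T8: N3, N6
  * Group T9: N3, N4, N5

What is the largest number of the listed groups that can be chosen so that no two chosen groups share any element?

T3, T4, T5 are pairwise disjoint (T3={N1,N5}; T4={N4,N6}; T5={N2,N3}).
Every remaining group overlaps one of these, and no 4 of the listed groups are pairwise disjoint, so 3 is the maximum.

3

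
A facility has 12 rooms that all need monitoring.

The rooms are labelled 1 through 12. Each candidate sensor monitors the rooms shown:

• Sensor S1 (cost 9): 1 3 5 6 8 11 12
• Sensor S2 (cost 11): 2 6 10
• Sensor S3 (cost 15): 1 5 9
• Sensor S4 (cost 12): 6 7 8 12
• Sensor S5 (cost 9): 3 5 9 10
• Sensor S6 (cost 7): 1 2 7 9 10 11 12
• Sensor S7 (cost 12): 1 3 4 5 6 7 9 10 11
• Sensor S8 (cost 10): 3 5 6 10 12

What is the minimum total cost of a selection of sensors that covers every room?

S1, S6, S7 together cover every room (S1 ∪ S6 ∪ S7 = {1, 2, 3, 4, 5, 6, 7, 8, 9, 10, 11, 12}); total cost 9 + 7 + 12 = 28.
No covering selection has total cost below 28.

28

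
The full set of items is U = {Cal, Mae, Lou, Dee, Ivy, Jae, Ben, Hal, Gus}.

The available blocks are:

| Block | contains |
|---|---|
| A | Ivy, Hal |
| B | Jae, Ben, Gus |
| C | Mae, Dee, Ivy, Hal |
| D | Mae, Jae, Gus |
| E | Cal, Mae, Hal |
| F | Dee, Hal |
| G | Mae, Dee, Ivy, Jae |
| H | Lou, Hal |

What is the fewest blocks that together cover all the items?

4

Take {B, E, G, H}. Their union is {Cal, Mae, Lou, Dee, Ivy, Jae, Ben, Hal, Gus}, which is all 9 items.
No 3 of the 8 blocks cover everything (all 56 combinations miss at least one item), so 4 is optimal.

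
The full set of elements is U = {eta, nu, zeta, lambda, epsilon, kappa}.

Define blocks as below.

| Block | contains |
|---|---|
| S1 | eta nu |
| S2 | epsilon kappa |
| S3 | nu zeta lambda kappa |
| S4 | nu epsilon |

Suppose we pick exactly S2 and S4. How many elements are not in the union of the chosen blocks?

3

Union of S2, S4 = {nu, epsilon, kappa}.
Not covered: eta, zeta, lambda — 3 elements.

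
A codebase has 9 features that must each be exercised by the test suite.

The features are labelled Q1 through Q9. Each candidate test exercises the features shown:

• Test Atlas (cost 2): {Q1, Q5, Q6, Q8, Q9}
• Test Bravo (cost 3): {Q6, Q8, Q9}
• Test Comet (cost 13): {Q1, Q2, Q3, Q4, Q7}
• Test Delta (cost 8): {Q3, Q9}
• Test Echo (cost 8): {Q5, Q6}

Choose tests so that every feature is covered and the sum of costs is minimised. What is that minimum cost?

Atlas, Comet together cover every feature (Atlas ∪ Comet = {Q1, Q2, Q3, Q4, Q5, Q6, Q7, Q8, Q9}); total cost 2 + 13 = 15.
No covering selection has total cost below 15.

15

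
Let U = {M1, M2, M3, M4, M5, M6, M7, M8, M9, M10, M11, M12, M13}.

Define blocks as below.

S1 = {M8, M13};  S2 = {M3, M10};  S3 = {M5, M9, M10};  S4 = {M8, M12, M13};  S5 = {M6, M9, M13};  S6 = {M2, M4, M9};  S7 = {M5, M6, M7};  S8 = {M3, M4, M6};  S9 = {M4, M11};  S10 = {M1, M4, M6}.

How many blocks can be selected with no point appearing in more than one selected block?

S2, S4, S6, S7 are pairwise disjoint (S2={M3,M10}; S4={M8,M12,M13}; S6={M2,M4,M9}; S7={M5,M6,M7}).
Every remaining block overlaps one of these, and no 5 of the listed blocks are pairwise disjoint, so 4 is the maximum.

4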